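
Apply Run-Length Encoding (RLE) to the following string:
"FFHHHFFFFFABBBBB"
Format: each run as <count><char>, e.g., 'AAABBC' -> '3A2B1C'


Scanning runs left to right:
  i=0: run of 'F' x 2 -> '2F'
  i=2: run of 'H' x 3 -> '3H'
  i=5: run of 'F' x 5 -> '5F'
  i=10: run of 'A' x 1 -> '1A'
  i=11: run of 'B' x 5 -> '5B'

RLE = 2F3H5F1A5B


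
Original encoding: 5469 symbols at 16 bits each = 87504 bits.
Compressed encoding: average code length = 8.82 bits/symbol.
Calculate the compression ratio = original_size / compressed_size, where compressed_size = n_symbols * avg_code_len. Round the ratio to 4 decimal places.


original_size = n_symbols * orig_bits = 5469 * 16 = 87504 bits
compressed_size = n_symbols * avg_code_len = 5469 * 8.82 = 48236.58 bits
ratio = original_size / compressed_size = 87504 / 48236.58 = 1.8141

Compression ratio = 1.8141


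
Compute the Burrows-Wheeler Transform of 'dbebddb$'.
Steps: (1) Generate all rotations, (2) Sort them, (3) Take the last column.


Rotations (sorted):
  0: $dbebddb -> last char: b
  1: b$dbebdd -> last char: d
  2: bddb$dbe -> last char: e
  3: bebddb$d -> last char: d
  4: db$dbebd -> last char: d
  5: dbebddb$ -> last char: $
  6: ddb$dbeb -> last char: b
  7: ebddb$db -> last char: b


BWT = bdedd$bb


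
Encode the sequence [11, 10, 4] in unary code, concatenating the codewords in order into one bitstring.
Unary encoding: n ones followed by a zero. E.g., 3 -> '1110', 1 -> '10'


Encode each number as n ones followed by a terminating 0:
  11 -> 111111111110 (12 bits)
  10 -> 11111111110 (11 bits)
  4 -> 11110 (5 bits)
Total length = 12 + 11 + 5 = 28 bits.

Unary([11, 10, 4]) = 1111111111101111111111011110 (28 bits)


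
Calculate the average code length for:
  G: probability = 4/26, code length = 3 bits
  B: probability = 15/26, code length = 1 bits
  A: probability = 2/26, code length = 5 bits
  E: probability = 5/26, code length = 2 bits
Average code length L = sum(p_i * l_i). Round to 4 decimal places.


Weighted contributions p_i * l_i:
  G: (4/26) * 3 = 12/26
  B: (15/26) * 1 = 15/26
  A: (2/26) * 5 = 10/26
  E: (5/26) * 2 = 10/26
Sum = (12 + 15 + 10 + 10)/26 = 47/26

L = 47/26 = 1.8077 bits/symbol


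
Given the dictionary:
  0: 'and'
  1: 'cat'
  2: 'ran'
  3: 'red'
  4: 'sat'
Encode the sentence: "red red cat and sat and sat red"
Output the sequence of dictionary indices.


Look up each word in the dictionary:
  'red' -> 3
  'red' -> 3
  'cat' -> 1
  'and' -> 0
  'sat' -> 4
  'and' -> 0
  'sat' -> 4
  'red' -> 3

Encoded: [3, 3, 1, 0, 4, 0, 4, 3]


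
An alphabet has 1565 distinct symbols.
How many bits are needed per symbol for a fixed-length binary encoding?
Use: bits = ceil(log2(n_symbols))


log2(1565) = 10.6119
Bracket: 2^10 = 1024 < 1565 <= 2^11 = 2048
So ceil(log2(1565)) = 11

bits = ceil(log2(1565)) = ceil(10.6119) = 11 bits


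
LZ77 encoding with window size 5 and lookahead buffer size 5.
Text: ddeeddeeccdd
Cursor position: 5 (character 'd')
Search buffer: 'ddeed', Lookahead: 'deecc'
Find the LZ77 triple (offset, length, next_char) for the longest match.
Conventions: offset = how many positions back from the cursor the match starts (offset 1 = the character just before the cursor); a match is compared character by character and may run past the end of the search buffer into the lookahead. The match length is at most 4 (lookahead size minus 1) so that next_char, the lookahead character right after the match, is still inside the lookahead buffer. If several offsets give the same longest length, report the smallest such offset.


Try each offset into the search buffer:
  offset=1 (pos 4, char 'd'): match length 1
  offset=2 (pos 3, char 'e'): match length 0
  offset=3 (pos 2, char 'e'): match length 0
  offset=4 (pos 1, char 'd'): match length 3
  offset=5 (pos 0, char 'd'): match length 1
Longest match has length 3 at offset 4.
next_char = character at position 5 + 3 = 8 -> 'c'

Best match: offset=4, length=3 (matching 'dee' starting at position 1)
LZ77 triple: (4, 3, 'c')


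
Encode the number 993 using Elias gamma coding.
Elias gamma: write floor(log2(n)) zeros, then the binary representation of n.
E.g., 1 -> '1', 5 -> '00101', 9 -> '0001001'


num_bits = floor(log2(993)) + 1 = 10
leading_zeros = num_bits - 1 = 9
binary(993) = 1111100001

Elias gamma(993) = '000000000' + '1111100001' = 0000000001111100001 (19 bits)


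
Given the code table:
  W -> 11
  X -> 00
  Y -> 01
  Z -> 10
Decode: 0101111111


Decoding:
01 -> Y
01 -> Y
11 -> W
11 -> W
11 -> W


Result: YYWWW


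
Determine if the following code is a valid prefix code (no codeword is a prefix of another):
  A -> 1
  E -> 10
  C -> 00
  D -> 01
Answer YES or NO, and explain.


Checking each pair (does one codeword prefix another?):
  A='1' vs E='10': prefix -- VIOLATION

NO -- this is NOT a valid prefix code. A (1) is a prefix of E (10).


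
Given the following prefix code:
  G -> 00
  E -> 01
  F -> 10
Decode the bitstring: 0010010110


Decoding step by step:
Bits 00 -> G
Bits 10 -> F
Bits 01 -> E
Bits 01 -> E
Bits 10 -> F


Decoded message: GFEEF


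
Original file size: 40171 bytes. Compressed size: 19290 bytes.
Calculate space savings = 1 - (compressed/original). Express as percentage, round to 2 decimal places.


ratio = compressed/original = 19290/40171 = 0.480197
savings = 1 - ratio = 1 - 0.480197 = 0.519803
as a percentage: 0.519803 * 100 = 51.98%

Space savings = 1 - 19290/40171 = 51.98%


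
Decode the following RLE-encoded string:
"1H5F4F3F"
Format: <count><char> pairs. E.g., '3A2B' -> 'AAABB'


Expanding each <count><char> pair:
  1H -> 'H'
  5F -> 'FFFFF'
  4F -> 'FFFF'
  3F -> 'FFF'

Decoded = HFFFFFFFFFFFF


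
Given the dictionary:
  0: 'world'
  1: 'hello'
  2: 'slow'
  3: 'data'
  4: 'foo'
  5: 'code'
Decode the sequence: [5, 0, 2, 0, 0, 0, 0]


Look up each index in the dictionary:
  5 -> 'code'
  0 -> 'world'
  2 -> 'slow'
  0 -> 'world'
  0 -> 'world'
  0 -> 'world'
  0 -> 'world'

Decoded: "code world slow world world world world"


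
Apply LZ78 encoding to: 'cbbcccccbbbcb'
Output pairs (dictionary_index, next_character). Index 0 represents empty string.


LZ78 encoding steps:
Dictionary: {0: ''}
Step 1: w='' (idx 0), next='c' -> output (0, 'c'), add 'c' as idx 1
Step 2: w='' (idx 0), next='b' -> output (0, 'b'), add 'b' as idx 2
Step 3: w='b' (idx 2), next='c' -> output (2, 'c'), add 'bc' as idx 3
Step 4: w='c' (idx 1), next='c' -> output (1, 'c'), add 'cc' as idx 4
Step 5: w='cc' (idx 4), next='b' -> output (4, 'b'), add 'ccb' as idx 5
Step 6: w='b' (idx 2), next='b' -> output (2, 'b'), add 'bb' as idx 6
Step 7: w='c' (idx 1), next='b' -> output (1, 'b'), add 'cb' as idx 7


Encoded: [(0, 'c'), (0, 'b'), (2, 'c'), (1, 'c'), (4, 'b'), (2, 'b'), (1, 'b')]


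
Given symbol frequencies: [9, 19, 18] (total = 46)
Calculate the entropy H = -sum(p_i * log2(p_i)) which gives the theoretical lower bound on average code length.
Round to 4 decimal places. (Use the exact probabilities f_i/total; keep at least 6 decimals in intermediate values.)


Per-symbol terms -p_i * log2(p_i) with p_i = f_i/46:
  p = 9/46 = 0.195652: log2(p) = -2.353637, -p*log2(p) = 0.460494
  p = 19/46 = 0.413043: log2(p) = -1.275634, -p*log2(p) = 0.526892
  p = 18/46 = 0.391304: log2(p) = -1.353637, -p*log2(p) = 0.529684
H = 0.460494 + 0.526892 + 0.529684 = 1.517070

H = 1.5171 bits/symbol


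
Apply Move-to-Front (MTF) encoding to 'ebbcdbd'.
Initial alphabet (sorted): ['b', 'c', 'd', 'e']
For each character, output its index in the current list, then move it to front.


MTF encoding:
'e': index 3 in ['b', 'c', 'd', 'e'] -> ['e', 'b', 'c', 'd']
'b': index 1 in ['e', 'b', 'c', 'd'] -> ['b', 'e', 'c', 'd']
'b': index 0 in ['b', 'e', 'c', 'd'] -> ['b', 'e', 'c', 'd']
'c': index 2 in ['b', 'e', 'c', 'd'] -> ['c', 'b', 'e', 'd']
'd': index 3 in ['c', 'b', 'e', 'd'] -> ['d', 'c', 'b', 'e']
'b': index 2 in ['d', 'c', 'b', 'e'] -> ['b', 'd', 'c', 'e']
'd': index 1 in ['b', 'd', 'c', 'e'] -> ['d', 'b', 'c', 'e']


Output: [3, 1, 0, 2, 3, 2, 1]


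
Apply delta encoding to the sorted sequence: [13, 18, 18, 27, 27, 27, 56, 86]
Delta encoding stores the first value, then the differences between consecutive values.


First value: 13
Deltas:
  18 - 13 = 5
  18 - 18 = 0
  27 - 18 = 9
  27 - 27 = 0
  27 - 27 = 0
  56 - 27 = 29
  86 - 56 = 30


Delta encoded: [13, 5, 0, 9, 0, 0, 29, 30]


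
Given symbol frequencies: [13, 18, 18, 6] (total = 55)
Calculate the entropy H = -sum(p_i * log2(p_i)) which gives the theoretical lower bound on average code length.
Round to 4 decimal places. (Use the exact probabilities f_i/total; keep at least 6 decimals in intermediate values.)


Per-symbol terms -p_i * log2(p_i) with p_i = f_i/55:
  p = 13/55 = 0.236364: log2(p) = -2.080920, -p*log2(p) = 0.491854
  p = 18/55 = 0.327273: log2(p) = -1.611435, -p*log2(p) = 0.527379
  p = 18/55 = 0.327273: log2(p) = -1.611435, -p*log2(p) = 0.527379
  p = 6/55 = 0.109091: log2(p) = -3.196397, -p*log2(p) = 0.348698
H = 0.491854 + 0.527379 + 0.527379 + 0.348698 = 1.895310

H = 1.8953 bits/symbol


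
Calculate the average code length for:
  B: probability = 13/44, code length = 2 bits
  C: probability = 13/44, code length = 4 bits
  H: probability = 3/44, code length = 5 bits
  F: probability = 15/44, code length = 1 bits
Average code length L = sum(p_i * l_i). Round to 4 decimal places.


Weighted contributions p_i * l_i:
  B: (13/44) * 2 = 26/44
  C: (13/44) * 4 = 52/44
  H: (3/44) * 5 = 15/44
  F: (15/44) * 1 = 15/44
Sum = (26 + 52 + 15 + 15)/44 = 108/44

L = 108/44 = 2.4545 bits/symbol


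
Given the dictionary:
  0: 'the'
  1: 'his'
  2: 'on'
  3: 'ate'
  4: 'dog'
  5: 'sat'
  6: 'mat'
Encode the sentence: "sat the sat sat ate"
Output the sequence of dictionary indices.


Look up each word in the dictionary:
  'sat' -> 5
  'the' -> 0
  'sat' -> 5
  'sat' -> 5
  'ate' -> 3

Encoded: [5, 0, 5, 5, 3]


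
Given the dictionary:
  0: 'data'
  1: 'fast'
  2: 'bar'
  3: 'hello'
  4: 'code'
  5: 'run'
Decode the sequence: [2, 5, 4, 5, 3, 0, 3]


Look up each index in the dictionary:
  2 -> 'bar'
  5 -> 'run'
  4 -> 'code'
  5 -> 'run'
  3 -> 'hello'
  0 -> 'data'
  3 -> 'hello'

Decoded: "bar run code run hello data hello"


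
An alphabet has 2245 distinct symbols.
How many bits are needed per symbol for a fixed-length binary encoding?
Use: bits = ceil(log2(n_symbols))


log2(2245) = 11.1325
Bracket: 2^11 = 2048 < 2245 <= 2^12 = 4096
So ceil(log2(2245)) = 12

bits = ceil(log2(2245)) = ceil(11.1325) = 12 bits


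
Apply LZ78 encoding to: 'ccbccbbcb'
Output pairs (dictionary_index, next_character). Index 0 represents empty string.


LZ78 encoding steps:
Dictionary: {0: ''}
Step 1: w='' (idx 0), next='c' -> output (0, 'c'), add 'c' as idx 1
Step 2: w='c' (idx 1), next='b' -> output (1, 'b'), add 'cb' as idx 2
Step 3: w='c' (idx 1), next='c' -> output (1, 'c'), add 'cc' as idx 3
Step 4: w='' (idx 0), next='b' -> output (0, 'b'), add 'b' as idx 4
Step 5: w='b' (idx 4), next='c' -> output (4, 'c'), add 'bc' as idx 5
Step 6: w='b' (idx 4), end of input -> output (4, '')


Encoded: [(0, 'c'), (1, 'b'), (1, 'c'), (0, 'b'), (4, 'c'), (4, '')]


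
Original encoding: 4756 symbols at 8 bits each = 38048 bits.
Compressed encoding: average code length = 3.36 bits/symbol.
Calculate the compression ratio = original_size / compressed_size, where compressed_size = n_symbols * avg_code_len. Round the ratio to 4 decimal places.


original_size = n_symbols * orig_bits = 4756 * 8 = 38048 bits
compressed_size = n_symbols * avg_code_len = 4756 * 3.36 = 15980.16 bits
ratio = original_size / compressed_size = 38048 / 15980.16 = 2.381

Compression ratio = 2.381


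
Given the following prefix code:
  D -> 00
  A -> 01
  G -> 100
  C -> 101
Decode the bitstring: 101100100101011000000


Decoding step by step:
Bits 101 -> C
Bits 100 -> G
Bits 100 -> G
Bits 101 -> C
Bits 01 -> A
Bits 100 -> G
Bits 00 -> D
Bits 00 -> D


Decoded message: CGGCAGDD


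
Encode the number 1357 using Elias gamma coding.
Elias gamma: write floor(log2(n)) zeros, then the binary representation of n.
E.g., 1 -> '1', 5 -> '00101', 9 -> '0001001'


num_bits = floor(log2(1357)) + 1 = 11
leading_zeros = num_bits - 1 = 10
binary(1357) = 10101001101

Elias gamma(1357) = '0000000000' + '10101001101' = 000000000010101001101 (21 bits)


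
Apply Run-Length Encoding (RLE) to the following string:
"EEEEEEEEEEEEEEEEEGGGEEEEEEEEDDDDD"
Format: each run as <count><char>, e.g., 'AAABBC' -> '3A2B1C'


Scanning runs left to right:
  i=0: run of 'E' x 17 -> '17E'
  i=17: run of 'G' x 3 -> '3G'
  i=20: run of 'E' x 8 -> '8E'
  i=28: run of 'D' x 5 -> '5D'

RLE = 17E3G8E5D


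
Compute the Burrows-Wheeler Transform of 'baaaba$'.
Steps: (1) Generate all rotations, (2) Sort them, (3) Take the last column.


Rotations (sorted):
  0: $baaaba -> last char: a
  1: a$baaab -> last char: b
  2: aaaba$b -> last char: b
  3: aaba$ba -> last char: a
  4: aba$baa -> last char: a
  5: ba$baaa -> last char: a
  6: baaaba$ -> last char: $


BWT = abbaaa$


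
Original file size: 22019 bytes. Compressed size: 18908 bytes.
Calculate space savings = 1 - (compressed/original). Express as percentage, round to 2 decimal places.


ratio = compressed/original = 18908/22019 = 0.858713
savings = 1 - ratio = 1 - 0.858713 = 0.141287
as a percentage: 0.141287 * 100 = 14.13%

Space savings = 1 - 18908/22019 = 14.13%


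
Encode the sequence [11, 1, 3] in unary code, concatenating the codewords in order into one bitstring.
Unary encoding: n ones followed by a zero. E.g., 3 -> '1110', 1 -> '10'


Encode each number as n ones followed by a terminating 0:
  11 -> 111111111110 (12 bits)
  1 -> 10 (2 bits)
  3 -> 1110 (4 bits)
Total length = 12 + 2 + 4 = 18 bits.

Unary([11, 1, 3]) = 111111111110101110 (18 bits)


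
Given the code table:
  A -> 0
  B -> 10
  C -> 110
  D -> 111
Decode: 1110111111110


Decoding:
111 -> D
0 -> A
111 -> D
111 -> D
110 -> C


Result: DADDC


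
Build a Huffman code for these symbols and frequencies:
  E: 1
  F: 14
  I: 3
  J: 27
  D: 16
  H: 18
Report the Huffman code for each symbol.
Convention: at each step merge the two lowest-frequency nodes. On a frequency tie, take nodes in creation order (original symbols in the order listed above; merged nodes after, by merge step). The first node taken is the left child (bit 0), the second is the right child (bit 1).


Huffman tree construction:
Step 1: Merge E(1) + I(3) = 4
Step 2: Merge (E+I)(4) + F(14) = 18
Step 3: Merge D(16) + H(18) = 34
Step 4: Merge ((E+I)+F)(18) + J(27) = 45
Step 5: Merge (D+H)(34) + (((E+I)+F)+J)(45) = 79
Read each symbol's code off the tree from the root (left child = 0, right child = 1).

Codes:
  E: 1000 (length 4)
  F: 101 (length 3)
  I: 1001 (length 4)
  J: 11 (length 2)
  D: 00 (length 2)
  H: 01 (length 2)
Average code length: 180/79 = 2.2785 bits/symbol


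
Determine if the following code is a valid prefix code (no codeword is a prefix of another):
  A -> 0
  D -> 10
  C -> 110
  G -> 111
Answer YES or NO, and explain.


Checking each pair (does one codeword prefix another?):
  A='0' vs D='10': no prefix
  A='0' vs C='110': no prefix
  A='0' vs G='111': no prefix
  D='10' vs A='0': no prefix
  D='10' vs C='110': no prefix
  D='10' vs G='111': no prefix
  C='110' vs A='0': no prefix
  C='110' vs D='10': no prefix
  C='110' vs G='111': no prefix
  G='111' vs A='0': no prefix
  G='111' vs D='10': no prefix
  G='111' vs C='110': no prefix
No violation found over all pairs.

YES -- this is a valid prefix code. No codeword is a prefix of any other codeword.


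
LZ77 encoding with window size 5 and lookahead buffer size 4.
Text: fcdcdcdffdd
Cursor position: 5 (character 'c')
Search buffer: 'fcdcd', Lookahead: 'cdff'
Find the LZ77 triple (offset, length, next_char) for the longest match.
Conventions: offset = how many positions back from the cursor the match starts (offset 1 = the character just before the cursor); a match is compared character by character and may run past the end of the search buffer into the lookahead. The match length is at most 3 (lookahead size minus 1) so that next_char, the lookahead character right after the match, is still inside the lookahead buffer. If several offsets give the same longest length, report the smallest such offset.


Try each offset into the search buffer:
  offset=1 (pos 4, char 'd'): match length 0
  offset=2 (pos 3, char 'c'): match length 2
  offset=3 (pos 2, char 'd'): match length 0
  offset=4 (pos 1, char 'c'): match length 2
  offset=5 (pos 0, char 'f'): match length 0
Longest match has length 2, found at offsets 2, 4; take the smallest, offset 2.
next_char = character at position 5 + 2 = 7 -> 'f'

Best match: offset=2, length=2 (matching 'cd' starting at position 3)
LZ77 triple: (2, 2, 'f')


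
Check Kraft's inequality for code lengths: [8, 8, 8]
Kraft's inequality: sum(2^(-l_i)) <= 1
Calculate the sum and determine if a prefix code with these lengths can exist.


Sum = 2^(-8) + 2^(-8) + 2^(-8)
    = 0.00390625 + 0.00390625 + 0.00390625
    = 3/256 = 0.01171875
Since 0.01171875 <= 1, Kraft's inequality IS satisfied.
A prefix code with these lengths CAN exist.

Kraft sum = 0.01171875. Satisfied.


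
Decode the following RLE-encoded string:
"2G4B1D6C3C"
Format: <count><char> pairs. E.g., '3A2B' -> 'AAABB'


Expanding each <count><char> pair:
  2G -> 'GG'
  4B -> 'BBBB'
  1D -> 'D'
  6C -> 'CCCCCC'
  3C -> 'CCC'

Decoded = GGBBBBDCCCCCCCCC


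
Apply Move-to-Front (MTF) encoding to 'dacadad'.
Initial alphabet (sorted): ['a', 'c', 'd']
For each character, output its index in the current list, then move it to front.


MTF encoding:
'd': index 2 in ['a', 'c', 'd'] -> ['d', 'a', 'c']
'a': index 1 in ['d', 'a', 'c'] -> ['a', 'd', 'c']
'c': index 2 in ['a', 'd', 'c'] -> ['c', 'a', 'd']
'a': index 1 in ['c', 'a', 'd'] -> ['a', 'c', 'd']
'd': index 2 in ['a', 'c', 'd'] -> ['d', 'a', 'c']
'a': index 1 in ['d', 'a', 'c'] -> ['a', 'd', 'c']
'd': index 1 in ['a', 'd', 'c'] -> ['d', 'a', 'c']


Output: [2, 1, 2, 1, 2, 1, 1]


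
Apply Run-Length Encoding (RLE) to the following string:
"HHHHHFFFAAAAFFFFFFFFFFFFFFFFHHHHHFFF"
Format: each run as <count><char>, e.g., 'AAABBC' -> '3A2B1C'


Scanning runs left to right:
  i=0: run of 'H' x 5 -> '5H'
  i=5: run of 'F' x 3 -> '3F'
  i=8: run of 'A' x 4 -> '4A'
  i=12: run of 'F' x 16 -> '16F'
  i=28: run of 'H' x 5 -> '5H'
  i=33: run of 'F' x 3 -> '3F'

RLE = 5H3F4A16F5H3F


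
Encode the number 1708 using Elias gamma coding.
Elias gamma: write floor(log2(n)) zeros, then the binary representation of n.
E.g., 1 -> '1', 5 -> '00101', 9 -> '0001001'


num_bits = floor(log2(1708)) + 1 = 11
leading_zeros = num_bits - 1 = 10
binary(1708) = 11010101100

Elias gamma(1708) = '0000000000' + '11010101100' = 000000000011010101100 (21 bits)


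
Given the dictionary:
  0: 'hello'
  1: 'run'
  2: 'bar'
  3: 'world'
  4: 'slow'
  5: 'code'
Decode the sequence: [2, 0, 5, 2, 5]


Look up each index in the dictionary:
  2 -> 'bar'
  0 -> 'hello'
  5 -> 'code'
  2 -> 'bar'
  5 -> 'code'

Decoded: "bar hello code bar code"


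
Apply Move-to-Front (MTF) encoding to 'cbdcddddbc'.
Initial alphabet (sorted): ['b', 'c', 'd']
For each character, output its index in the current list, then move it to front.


MTF encoding:
'c': index 1 in ['b', 'c', 'd'] -> ['c', 'b', 'd']
'b': index 1 in ['c', 'b', 'd'] -> ['b', 'c', 'd']
'd': index 2 in ['b', 'c', 'd'] -> ['d', 'b', 'c']
'c': index 2 in ['d', 'b', 'c'] -> ['c', 'd', 'b']
'd': index 1 in ['c', 'd', 'b'] -> ['d', 'c', 'b']
'd': index 0 in ['d', 'c', 'b'] -> ['d', 'c', 'b']
'd': index 0 in ['d', 'c', 'b'] -> ['d', 'c', 'b']
'd': index 0 in ['d', 'c', 'b'] -> ['d', 'c', 'b']
'b': index 2 in ['d', 'c', 'b'] -> ['b', 'd', 'c']
'c': index 2 in ['b', 'd', 'c'] -> ['c', 'b', 'd']


Output: [1, 1, 2, 2, 1, 0, 0, 0, 2, 2]


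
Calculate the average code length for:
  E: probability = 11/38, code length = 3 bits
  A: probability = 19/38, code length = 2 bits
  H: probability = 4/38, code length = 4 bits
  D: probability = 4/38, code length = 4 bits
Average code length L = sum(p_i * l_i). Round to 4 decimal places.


Weighted contributions p_i * l_i:
  E: (11/38) * 3 = 33/38
  A: (19/38) * 2 = 38/38
  H: (4/38) * 4 = 16/38
  D: (4/38) * 4 = 16/38
Sum = (33 + 38 + 16 + 16)/38 = 103/38

L = 103/38 = 2.7105 bits/symbol


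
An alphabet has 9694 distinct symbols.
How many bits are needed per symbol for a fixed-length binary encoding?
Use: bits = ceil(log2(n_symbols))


log2(9694) = 13.2429
Bracket: 2^13 = 8192 < 9694 <= 2^14 = 16384
So ceil(log2(9694)) = 14

bits = ceil(log2(9694)) = ceil(13.2429) = 14 bits


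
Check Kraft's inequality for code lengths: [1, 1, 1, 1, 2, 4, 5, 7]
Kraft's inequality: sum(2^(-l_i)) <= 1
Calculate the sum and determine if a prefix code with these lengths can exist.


Sum = 2^(-1) + 2^(-1) + 2^(-1) + 2^(-1) + 2^(-2) + 2^(-4) + 2^(-5) + 2^(-7)
    = 0.5 + 0.5 + 0.5 + 0.5 + 0.25 + 0.0625 + 0.03125 + 0.0078125
    = 301/128 = 2.3515625
Since 2.3515625 > 1, Kraft's inequality is NOT satisfied.
A prefix code with these lengths CANNOT exist.

Kraft sum = 2.3515625. Not satisfied.


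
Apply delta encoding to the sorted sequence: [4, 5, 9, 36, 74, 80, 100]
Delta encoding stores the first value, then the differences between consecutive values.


First value: 4
Deltas:
  5 - 4 = 1
  9 - 5 = 4
  36 - 9 = 27
  74 - 36 = 38
  80 - 74 = 6
  100 - 80 = 20


Delta encoded: [4, 1, 4, 27, 38, 6, 20]


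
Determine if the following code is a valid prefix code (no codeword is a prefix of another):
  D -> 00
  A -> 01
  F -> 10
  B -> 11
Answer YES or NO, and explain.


Checking each pair (does one codeword prefix another?):
  D='00' vs A='01': no prefix
  D='00' vs F='10': no prefix
  D='00' vs B='11': no prefix
  A='01' vs D='00': no prefix
  A='01' vs F='10': no prefix
  A='01' vs B='11': no prefix
  F='10' vs D='00': no prefix
  F='10' vs A='01': no prefix
  F='10' vs B='11': no prefix
  B='11' vs D='00': no prefix
  B='11' vs A='01': no prefix
  B='11' vs F='10': no prefix
No violation found over all pairs.

YES -- this is a valid prefix code. No codeword is a prefix of any other codeword.


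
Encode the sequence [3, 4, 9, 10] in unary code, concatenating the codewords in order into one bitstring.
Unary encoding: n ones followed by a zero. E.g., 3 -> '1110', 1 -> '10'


Encode each number as n ones followed by a terminating 0:
  3 -> 1110 (4 bits)
  4 -> 11110 (5 bits)
  9 -> 1111111110 (10 bits)
  10 -> 11111111110 (11 bits)
Total length = 4 + 5 + 10 + 11 = 30 bits.

Unary([3, 4, 9, 10]) = 111011110111111111011111111110 (30 bits)


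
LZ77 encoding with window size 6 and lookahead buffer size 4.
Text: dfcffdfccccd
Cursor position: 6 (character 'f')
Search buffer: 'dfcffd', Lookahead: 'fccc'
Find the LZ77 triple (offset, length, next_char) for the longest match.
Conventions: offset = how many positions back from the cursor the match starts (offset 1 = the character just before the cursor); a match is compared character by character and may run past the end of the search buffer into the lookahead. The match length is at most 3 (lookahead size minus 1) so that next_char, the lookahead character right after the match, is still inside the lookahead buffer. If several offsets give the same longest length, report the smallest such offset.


Try each offset into the search buffer:
  offset=1 (pos 5, char 'd'): match length 0
  offset=2 (pos 4, char 'f'): match length 1
  offset=3 (pos 3, char 'f'): match length 1
  offset=4 (pos 2, char 'c'): match length 0
  offset=5 (pos 1, char 'f'): match length 2
  offset=6 (pos 0, char 'd'): match length 0
Longest match has length 2 at offset 5.
next_char = character at position 6 + 2 = 8 -> 'c'

Best match: offset=5, length=2 (matching 'fc' starting at position 1)
LZ77 triple: (5, 2, 'c')


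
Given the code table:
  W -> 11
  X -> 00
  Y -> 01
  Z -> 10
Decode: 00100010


Decoding:
00 -> X
10 -> Z
00 -> X
10 -> Z


Result: XZXZ


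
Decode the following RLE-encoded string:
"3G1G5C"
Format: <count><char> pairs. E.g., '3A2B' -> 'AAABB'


Expanding each <count><char> pair:
  3G -> 'GGG'
  1G -> 'G'
  5C -> 'CCCCC'

Decoded = GGGGCCCCC


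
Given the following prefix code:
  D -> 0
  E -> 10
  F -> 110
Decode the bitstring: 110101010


Decoding step by step:
Bits 110 -> F
Bits 10 -> E
Bits 10 -> E
Bits 10 -> E


Decoded message: FEEE


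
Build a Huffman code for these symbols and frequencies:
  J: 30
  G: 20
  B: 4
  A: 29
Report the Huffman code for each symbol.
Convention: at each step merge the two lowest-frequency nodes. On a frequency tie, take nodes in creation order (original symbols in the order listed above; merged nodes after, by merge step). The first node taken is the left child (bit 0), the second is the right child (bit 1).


Huffman tree construction:
Step 1: Merge B(4) + G(20) = 24
Step 2: Merge (B+G)(24) + A(29) = 53
Step 3: Merge J(30) + ((B+G)+A)(53) = 83
Read each symbol's code off the tree from the root (left child = 0, right child = 1).

Codes:
  J: 0 (length 1)
  G: 101 (length 3)
  B: 100 (length 3)
  A: 11 (length 2)
Average code length: 160/83 = 1.9277 bits/symbol


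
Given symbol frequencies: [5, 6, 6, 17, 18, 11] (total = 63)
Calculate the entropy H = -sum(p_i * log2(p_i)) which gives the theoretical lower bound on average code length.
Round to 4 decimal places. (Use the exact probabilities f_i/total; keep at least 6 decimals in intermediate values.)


Per-symbol terms -p_i * log2(p_i) with p_i = f_i/63:
  p = 5/63 = 0.079365: log2(p) = -3.655352, -p*log2(p) = 0.290107
  p = 6/63 = 0.095238: log2(p) = -3.392317, -p*log2(p) = 0.323078
  p = 6/63 = 0.095238: log2(p) = -3.392317, -p*log2(p) = 0.323078
  p = 17/63 = 0.269841: log2(p) = -1.889817, -p*log2(p) = 0.509951
  p = 18/63 = 0.285714: log2(p) = -1.807355, -p*log2(p) = 0.516387
  p = 11/63 = 0.174603: log2(p) = -2.517848, -p*log2(p) = 0.439624
H = 0.290107 + 0.323078 + 0.323078 + 0.509951 + 0.516387 + 0.439624 = 2.402225

H = 2.4022 bits/symbol


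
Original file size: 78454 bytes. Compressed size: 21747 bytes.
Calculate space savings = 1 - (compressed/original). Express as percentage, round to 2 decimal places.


ratio = compressed/original = 21747/78454 = 0.277194
savings = 1 - ratio = 1 - 0.277194 = 0.722806
as a percentage: 0.722806 * 100 = 72.28%

Space savings = 1 - 21747/78454 = 72.28%


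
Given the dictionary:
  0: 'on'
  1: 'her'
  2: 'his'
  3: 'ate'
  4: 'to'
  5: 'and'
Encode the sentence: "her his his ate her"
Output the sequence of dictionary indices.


Look up each word in the dictionary:
  'her' -> 1
  'his' -> 2
  'his' -> 2
  'ate' -> 3
  'her' -> 1

Encoded: [1, 2, 2, 3, 1]


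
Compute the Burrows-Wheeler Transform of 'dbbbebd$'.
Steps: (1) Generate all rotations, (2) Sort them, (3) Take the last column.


Rotations (sorted):
  0: $dbbbebd -> last char: d
  1: bbbebd$d -> last char: d
  2: bbebd$db -> last char: b
  3: bd$dbbbe -> last char: e
  4: bebd$dbb -> last char: b
  5: d$dbbbeb -> last char: b
  6: dbbbebd$ -> last char: $
  7: ebd$dbbb -> last char: b


BWT = ddbebb$b


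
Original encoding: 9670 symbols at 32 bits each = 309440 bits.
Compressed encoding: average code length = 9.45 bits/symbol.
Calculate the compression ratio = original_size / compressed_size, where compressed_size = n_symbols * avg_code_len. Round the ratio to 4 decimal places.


original_size = n_symbols * orig_bits = 9670 * 32 = 309440 bits
compressed_size = n_symbols * avg_code_len = 9670 * 9.45 = 91381.5 bits
ratio = original_size / compressed_size = 309440 / 91381.5 = 3.3862

Compression ratio = 3.3862


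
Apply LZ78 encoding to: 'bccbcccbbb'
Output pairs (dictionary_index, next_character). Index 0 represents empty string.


LZ78 encoding steps:
Dictionary: {0: ''}
Step 1: w='' (idx 0), next='b' -> output (0, 'b'), add 'b' as idx 1
Step 2: w='' (idx 0), next='c' -> output (0, 'c'), add 'c' as idx 2
Step 3: w='c' (idx 2), next='b' -> output (2, 'b'), add 'cb' as idx 3
Step 4: w='c' (idx 2), next='c' -> output (2, 'c'), add 'cc' as idx 4
Step 5: w='cb' (idx 3), next='b' -> output (3, 'b'), add 'cbb' as idx 5
Step 6: w='b' (idx 1), end of input -> output (1, '')


Encoded: [(0, 'b'), (0, 'c'), (2, 'b'), (2, 'c'), (3, 'b'), (1, '')]


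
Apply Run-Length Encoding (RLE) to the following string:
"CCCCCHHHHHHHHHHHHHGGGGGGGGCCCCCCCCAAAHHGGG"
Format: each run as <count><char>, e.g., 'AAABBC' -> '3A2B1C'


Scanning runs left to right:
  i=0: run of 'C' x 5 -> '5C'
  i=5: run of 'H' x 13 -> '13H'
  i=18: run of 'G' x 8 -> '8G'
  i=26: run of 'C' x 8 -> '8C'
  i=34: run of 'A' x 3 -> '3A'
  i=37: run of 'H' x 2 -> '2H'
  i=39: run of 'G' x 3 -> '3G'

RLE = 5C13H8G8C3A2H3G


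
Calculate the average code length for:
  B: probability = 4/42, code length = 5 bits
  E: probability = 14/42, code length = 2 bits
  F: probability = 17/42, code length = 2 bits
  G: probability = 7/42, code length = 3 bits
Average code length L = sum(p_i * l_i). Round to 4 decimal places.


Weighted contributions p_i * l_i:
  B: (4/42) * 5 = 20/42
  E: (14/42) * 2 = 28/42
  F: (17/42) * 2 = 34/42
  G: (7/42) * 3 = 21/42
Sum = (20 + 28 + 34 + 21)/42 = 103/42

L = 103/42 = 2.4524 bits/symbol


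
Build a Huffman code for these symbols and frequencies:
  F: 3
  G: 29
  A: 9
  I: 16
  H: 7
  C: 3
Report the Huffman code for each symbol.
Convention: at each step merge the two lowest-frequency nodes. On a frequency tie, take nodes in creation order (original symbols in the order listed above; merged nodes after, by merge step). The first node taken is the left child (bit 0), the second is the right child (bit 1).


Huffman tree construction:
Step 1: Merge F(3) + C(3) = 6
Step 2: Merge (F+C)(6) + H(7) = 13
Step 3: Merge A(9) + ((F+C)+H)(13) = 22
Step 4: Merge I(16) + (A+((F+C)+H))(22) = 38
Step 5: Merge G(29) + (I+(A+((F+C)+H)))(38) = 67
Read each symbol's code off the tree from the root (left child = 0, right child = 1).

Codes:
  F: 11100 (length 5)
  G: 0 (length 1)
  A: 110 (length 3)
  I: 10 (length 2)
  H: 1111 (length 4)
  C: 11101 (length 5)
Average code length: 146/67 = 2.1791 bits/symbol


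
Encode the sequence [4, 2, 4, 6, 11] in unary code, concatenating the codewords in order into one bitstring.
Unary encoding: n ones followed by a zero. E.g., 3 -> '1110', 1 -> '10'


Encode each number as n ones followed by a terminating 0:
  4 -> 11110 (5 bits)
  2 -> 110 (3 bits)
  4 -> 11110 (5 bits)
  6 -> 1111110 (7 bits)
  11 -> 111111111110 (12 bits)
Total length = 5 + 3 + 5 + 7 + 12 = 32 bits.

Unary([4, 2, 4, 6, 11]) = 11110110111101111110111111111110 (32 bits)


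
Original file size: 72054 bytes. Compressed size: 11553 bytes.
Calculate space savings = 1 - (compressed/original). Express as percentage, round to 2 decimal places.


ratio = compressed/original = 11553/72054 = 0.160338
savings = 1 - ratio = 1 - 0.160338 = 0.839662
as a percentage: 0.839662 * 100 = 83.97%

Space savings = 1 - 11553/72054 = 83.97%


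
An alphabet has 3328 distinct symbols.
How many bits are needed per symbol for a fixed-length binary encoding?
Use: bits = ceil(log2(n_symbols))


log2(3328) = 11.7004
Bracket: 2^11 = 2048 < 3328 <= 2^12 = 4096
So ceil(log2(3328)) = 12

bits = ceil(log2(3328)) = ceil(11.7004) = 12 bits


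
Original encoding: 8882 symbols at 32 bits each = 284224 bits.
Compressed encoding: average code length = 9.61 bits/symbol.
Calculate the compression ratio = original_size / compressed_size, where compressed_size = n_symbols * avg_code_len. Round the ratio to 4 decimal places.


original_size = n_symbols * orig_bits = 8882 * 32 = 284224 bits
compressed_size = n_symbols * avg_code_len = 8882 * 9.61 = 85356.02 bits
ratio = original_size / compressed_size = 284224 / 85356.02 = 3.3299

Compression ratio = 3.3299


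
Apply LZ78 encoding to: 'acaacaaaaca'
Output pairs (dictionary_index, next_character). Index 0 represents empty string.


LZ78 encoding steps:
Dictionary: {0: ''}
Step 1: w='' (idx 0), next='a' -> output (0, 'a'), add 'a' as idx 1
Step 2: w='' (idx 0), next='c' -> output (0, 'c'), add 'c' as idx 2
Step 3: w='a' (idx 1), next='a' -> output (1, 'a'), add 'aa' as idx 3
Step 4: w='c' (idx 2), next='a' -> output (2, 'a'), add 'ca' as idx 4
Step 5: w='aa' (idx 3), next='a' -> output (3, 'a'), add 'aaa' as idx 5
Step 6: w='ca' (idx 4), end of input -> output (4, '')


Encoded: [(0, 'a'), (0, 'c'), (1, 'a'), (2, 'a'), (3, 'a'), (4, '')]


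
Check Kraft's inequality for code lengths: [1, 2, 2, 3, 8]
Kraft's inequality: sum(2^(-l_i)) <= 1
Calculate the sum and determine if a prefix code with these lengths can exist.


Sum = 2^(-1) + 2^(-2) + 2^(-2) + 2^(-3) + 2^(-8)
    = 0.5 + 0.25 + 0.25 + 0.125 + 0.00390625
    = 289/256 = 1.12890625
Since 1.12890625 > 1, Kraft's inequality is NOT satisfied.
A prefix code with these lengths CANNOT exist.

Kraft sum = 1.12890625. Not satisfied.


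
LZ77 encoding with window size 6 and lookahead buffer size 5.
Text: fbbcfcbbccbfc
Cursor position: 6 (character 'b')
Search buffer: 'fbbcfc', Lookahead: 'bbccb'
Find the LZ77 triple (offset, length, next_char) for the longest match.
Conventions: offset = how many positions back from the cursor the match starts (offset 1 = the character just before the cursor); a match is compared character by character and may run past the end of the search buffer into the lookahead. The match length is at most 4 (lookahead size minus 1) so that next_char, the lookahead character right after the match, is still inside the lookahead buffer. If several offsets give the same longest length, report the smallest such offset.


Try each offset into the search buffer:
  offset=1 (pos 5, char 'c'): match length 0
  offset=2 (pos 4, char 'f'): match length 0
  offset=3 (pos 3, char 'c'): match length 0
  offset=4 (pos 2, char 'b'): match length 1
  offset=5 (pos 1, char 'b'): match length 3
  offset=6 (pos 0, char 'f'): match length 0
Longest match has length 3 at offset 5.
next_char = character at position 6 + 3 = 9 -> 'c'

Best match: offset=5, length=3 (matching 'bbc' starting at position 1)
LZ77 triple: (5, 3, 'c')


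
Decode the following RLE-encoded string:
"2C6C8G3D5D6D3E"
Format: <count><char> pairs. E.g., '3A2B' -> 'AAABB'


Expanding each <count><char> pair:
  2C -> 'CC'
  6C -> 'CCCCCC'
  8G -> 'GGGGGGGG'
  3D -> 'DDD'
  5D -> 'DDDDD'
  6D -> 'DDDDDD'
  3E -> 'EEE'

Decoded = CCCCCCCCGGGGGGGGDDDDDDDDDDDDDDEEE


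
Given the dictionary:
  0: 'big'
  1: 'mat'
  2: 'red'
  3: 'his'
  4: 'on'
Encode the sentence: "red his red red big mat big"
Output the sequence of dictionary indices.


Look up each word in the dictionary:
  'red' -> 2
  'his' -> 3
  'red' -> 2
  'red' -> 2
  'big' -> 0
  'mat' -> 1
  'big' -> 0

Encoded: [2, 3, 2, 2, 0, 1, 0]


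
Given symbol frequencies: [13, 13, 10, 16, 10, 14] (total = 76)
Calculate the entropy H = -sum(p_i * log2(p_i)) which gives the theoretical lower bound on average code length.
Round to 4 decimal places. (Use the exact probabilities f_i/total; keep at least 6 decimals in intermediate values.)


Per-symbol terms -p_i * log2(p_i) with p_i = f_i/76:
  p = 13/76 = 0.171053: log2(p) = -2.547488, -p*log2(p) = 0.435754
  p = 13/76 = 0.171053: log2(p) = -2.547488, -p*log2(p) = 0.435754
  p = 10/76 = 0.131579: log2(p) = -2.925999, -p*log2(p) = 0.385000
  p = 16/76 = 0.210526: log2(p) = -2.247928, -p*log2(p) = 0.473248
  p = 10/76 = 0.131579: log2(p) = -2.925999, -p*log2(p) = 0.385000
  p = 14/76 = 0.184211: log2(p) = -2.440573, -p*log2(p) = 0.449579
H = 0.435754 + 0.435754 + 0.385000 + 0.473248 + 0.385000 + 0.449579 = 2.564335

H = 2.5643 bits/symbol


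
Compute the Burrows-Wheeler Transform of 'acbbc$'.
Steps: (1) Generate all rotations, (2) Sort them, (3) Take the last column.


Rotations (sorted):
  0: $acbbc -> last char: c
  1: acbbc$ -> last char: $
  2: bbc$ac -> last char: c
  3: bc$acb -> last char: b
  4: c$acbb -> last char: b
  5: cbbc$a -> last char: a


BWT = c$cbba


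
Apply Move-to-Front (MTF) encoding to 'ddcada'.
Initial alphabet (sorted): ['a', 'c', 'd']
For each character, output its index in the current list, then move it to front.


MTF encoding:
'd': index 2 in ['a', 'c', 'd'] -> ['d', 'a', 'c']
'd': index 0 in ['d', 'a', 'c'] -> ['d', 'a', 'c']
'c': index 2 in ['d', 'a', 'c'] -> ['c', 'd', 'a']
'a': index 2 in ['c', 'd', 'a'] -> ['a', 'c', 'd']
'd': index 2 in ['a', 'c', 'd'] -> ['d', 'a', 'c']
'a': index 1 in ['d', 'a', 'c'] -> ['a', 'd', 'c']


Output: [2, 0, 2, 2, 2, 1]


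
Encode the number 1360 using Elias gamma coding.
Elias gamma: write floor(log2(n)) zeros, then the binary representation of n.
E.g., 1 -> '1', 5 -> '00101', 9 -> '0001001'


num_bits = floor(log2(1360)) + 1 = 11
leading_zeros = num_bits - 1 = 10
binary(1360) = 10101010000

Elias gamma(1360) = '0000000000' + '10101010000' = 000000000010101010000 (21 bits)


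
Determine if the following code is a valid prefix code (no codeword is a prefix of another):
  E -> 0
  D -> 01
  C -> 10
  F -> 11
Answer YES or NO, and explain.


Checking each pair (does one codeword prefix another?):
  E='0' vs D='01': prefix -- VIOLATION

NO -- this is NOT a valid prefix code. E (0) is a prefix of D (01).


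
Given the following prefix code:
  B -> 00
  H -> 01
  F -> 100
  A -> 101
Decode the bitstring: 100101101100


Decoding step by step:
Bits 100 -> F
Bits 101 -> A
Bits 101 -> A
Bits 100 -> F


Decoded message: FAAF


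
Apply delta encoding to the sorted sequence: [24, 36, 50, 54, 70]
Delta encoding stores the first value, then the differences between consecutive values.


First value: 24
Deltas:
  36 - 24 = 12
  50 - 36 = 14
  54 - 50 = 4
  70 - 54 = 16


Delta encoded: [24, 12, 14, 4, 16]


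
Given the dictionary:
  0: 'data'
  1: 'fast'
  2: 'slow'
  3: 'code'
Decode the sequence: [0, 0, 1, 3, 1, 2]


Look up each index in the dictionary:
  0 -> 'data'
  0 -> 'data'
  1 -> 'fast'
  3 -> 'code'
  1 -> 'fast'
  2 -> 'slow'

Decoded: "data data fast code fast slow"


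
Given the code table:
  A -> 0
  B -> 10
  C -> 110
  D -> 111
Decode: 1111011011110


Decoding:
111 -> D
10 -> B
110 -> C
111 -> D
10 -> B


Result: DBCDB


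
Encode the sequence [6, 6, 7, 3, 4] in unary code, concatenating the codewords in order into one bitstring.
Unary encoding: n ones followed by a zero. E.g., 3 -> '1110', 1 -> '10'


Encode each number as n ones followed by a terminating 0:
  6 -> 1111110 (7 bits)
  6 -> 1111110 (7 bits)
  7 -> 11111110 (8 bits)
  3 -> 1110 (4 bits)
  4 -> 11110 (5 bits)
Total length = 7 + 7 + 8 + 4 + 5 = 31 bits.

Unary([6, 6, 7, 3, 4]) = 1111110111111011111110111011110 (31 bits)


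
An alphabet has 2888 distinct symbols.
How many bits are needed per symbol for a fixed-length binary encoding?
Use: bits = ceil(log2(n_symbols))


log2(2888) = 11.4959
Bracket: 2^11 = 2048 < 2888 <= 2^12 = 4096
So ceil(log2(2888)) = 12

bits = ceil(log2(2888)) = ceil(11.4959) = 12 bits


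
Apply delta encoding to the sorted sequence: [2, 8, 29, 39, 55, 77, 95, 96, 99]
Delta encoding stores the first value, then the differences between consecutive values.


First value: 2
Deltas:
  8 - 2 = 6
  29 - 8 = 21
  39 - 29 = 10
  55 - 39 = 16
  77 - 55 = 22
  95 - 77 = 18
  96 - 95 = 1
  99 - 96 = 3


Delta encoded: [2, 6, 21, 10, 16, 22, 18, 1, 3]


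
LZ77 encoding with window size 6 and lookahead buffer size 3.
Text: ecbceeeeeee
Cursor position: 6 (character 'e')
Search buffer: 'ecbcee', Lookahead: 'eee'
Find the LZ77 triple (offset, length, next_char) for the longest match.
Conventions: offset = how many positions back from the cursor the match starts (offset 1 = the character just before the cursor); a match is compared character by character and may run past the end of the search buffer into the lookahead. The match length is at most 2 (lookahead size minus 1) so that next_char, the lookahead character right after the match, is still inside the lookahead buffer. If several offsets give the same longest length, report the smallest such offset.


Try each offset into the search buffer:
  offset=1 (pos 5, char 'e'): match length 2
  offset=2 (pos 4, char 'e'): match length 2
  offset=3 (pos 3, char 'c'): match length 0
  offset=4 (pos 2, char 'b'): match length 0
  offset=5 (pos 1, char 'c'): match length 0
  offset=6 (pos 0, char 'e'): match length 1
Longest match has length 2, found at offsets 1, 2; take the smallest, offset 1.
next_char = character at position 6 + 2 = 8 -> 'e'

Best match: offset=1, length=2 (matching 'ee' starting at position 5)
LZ77 triple: (1, 2, 'e')
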